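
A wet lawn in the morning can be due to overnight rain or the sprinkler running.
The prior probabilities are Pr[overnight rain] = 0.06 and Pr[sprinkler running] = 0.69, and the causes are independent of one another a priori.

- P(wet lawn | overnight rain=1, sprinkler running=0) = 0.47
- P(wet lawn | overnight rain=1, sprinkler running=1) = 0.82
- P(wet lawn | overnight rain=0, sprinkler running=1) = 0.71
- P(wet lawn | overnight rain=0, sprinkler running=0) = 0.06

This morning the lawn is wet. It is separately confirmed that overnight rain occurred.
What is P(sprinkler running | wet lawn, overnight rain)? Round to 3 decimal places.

P(wet lawn | overnight rain) = 0.47·0.31 + 0.82·0.69 = 0.145700 + 0.565800 = 0.711500
Of this, 0.565800 comes from 0.82·0.69 (the sprinkler running=true cases).
P(sprinkler running | wet lawn, overnight rain) = 0.565800 / 0.711500 ≈ 0.795

P(sprinkler running | wet lawn, overnight rain) ≈ 0.795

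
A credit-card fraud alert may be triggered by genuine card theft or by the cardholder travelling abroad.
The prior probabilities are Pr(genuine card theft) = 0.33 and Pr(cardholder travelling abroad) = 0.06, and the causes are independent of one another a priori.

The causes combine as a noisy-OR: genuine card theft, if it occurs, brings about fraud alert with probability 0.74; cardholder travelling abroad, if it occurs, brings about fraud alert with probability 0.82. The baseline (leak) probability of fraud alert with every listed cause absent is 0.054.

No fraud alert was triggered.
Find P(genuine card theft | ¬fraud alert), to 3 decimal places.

P(genuine card theft | ¬fraud alert) ≈ 0.114

Under noisy-OR, P(fraud alert | causes) = 1 − (1−0.054)·∏(1−qᵢ) over the active causes.
Weight on genuine card theft=true, given the evidence: 0.076297 + 0.000877 = 0.077174
Normalizer over all consistent configurations: 0.946*0.67*0.94 + 0.17028*0.67*0.06 + 0.24596*0.33*0.94 + 0.044273*0.33*0.06 = 0.679810
Posterior = 0.077174 / 0.679810 ≈ 0.114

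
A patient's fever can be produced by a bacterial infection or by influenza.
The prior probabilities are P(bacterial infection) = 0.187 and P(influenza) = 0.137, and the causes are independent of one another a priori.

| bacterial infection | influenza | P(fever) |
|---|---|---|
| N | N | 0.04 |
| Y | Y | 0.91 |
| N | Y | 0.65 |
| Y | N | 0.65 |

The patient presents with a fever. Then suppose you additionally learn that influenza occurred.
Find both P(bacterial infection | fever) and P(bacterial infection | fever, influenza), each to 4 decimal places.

P(fever) = 0.04×0.813×0.863 + 0.65×0.813×0.137 + 0.65×0.187×0.863 + 0.91×0.187×0.137 = 0.028065 + 0.072398 + 0.104898 + 0.023313 = 0.228674
Of this, 0.128211 comes from 0.104898 + 0.023313 (the bacterial infection=true cases).
So P(bacterial infection | fever) = 0.128211/0.228674 ≈ 0.5607.

With the extra evidence:
By total probability over both values of bacterial infection:
  P(fever | influenza) = 0.65·0.813 + 0.91·0.187
        = 0.528450 + 0.170170 = 0.698620
Keeping only the bacterial infection-present terms gives 0.170170, so
  P(bacterial infection | fever, influenza) = 0.170170 / 0.698620 ≈ 0.2436
— influenza explains away the evidence for bacterial infection.

P(bacterial infection | fever) ≈ 0.5607; P(bacterial infection | fever, influenza) ≈ 0.2436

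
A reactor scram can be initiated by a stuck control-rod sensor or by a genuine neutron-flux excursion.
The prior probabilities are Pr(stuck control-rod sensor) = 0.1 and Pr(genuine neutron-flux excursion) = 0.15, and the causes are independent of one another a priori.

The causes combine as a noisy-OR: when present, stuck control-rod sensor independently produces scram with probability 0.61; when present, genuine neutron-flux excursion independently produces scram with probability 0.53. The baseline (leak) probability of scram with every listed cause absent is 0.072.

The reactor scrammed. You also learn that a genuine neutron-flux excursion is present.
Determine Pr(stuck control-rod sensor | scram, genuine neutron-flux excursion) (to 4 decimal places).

Under noisy-OR, P(scram | causes) = 1 − (1−0.072)·∏(1−qᵢ) over the active causes.
For the numerator, keep only stuck control-rod sensor=true terms: 0.829898*0.1 = 0.082990
Normalizer over all consistent configurations: 0.56384*0.9 + 0.829898*0.1 = 0.590446
P(stuck control-rod sensor | scram, genuine neutron-flux excursion) = 0.082990/0.590446 ≈ 0.1406

Pr(stuck control-rod sensor | scram, genuine neutron-flux excursion) ≈ 0.1406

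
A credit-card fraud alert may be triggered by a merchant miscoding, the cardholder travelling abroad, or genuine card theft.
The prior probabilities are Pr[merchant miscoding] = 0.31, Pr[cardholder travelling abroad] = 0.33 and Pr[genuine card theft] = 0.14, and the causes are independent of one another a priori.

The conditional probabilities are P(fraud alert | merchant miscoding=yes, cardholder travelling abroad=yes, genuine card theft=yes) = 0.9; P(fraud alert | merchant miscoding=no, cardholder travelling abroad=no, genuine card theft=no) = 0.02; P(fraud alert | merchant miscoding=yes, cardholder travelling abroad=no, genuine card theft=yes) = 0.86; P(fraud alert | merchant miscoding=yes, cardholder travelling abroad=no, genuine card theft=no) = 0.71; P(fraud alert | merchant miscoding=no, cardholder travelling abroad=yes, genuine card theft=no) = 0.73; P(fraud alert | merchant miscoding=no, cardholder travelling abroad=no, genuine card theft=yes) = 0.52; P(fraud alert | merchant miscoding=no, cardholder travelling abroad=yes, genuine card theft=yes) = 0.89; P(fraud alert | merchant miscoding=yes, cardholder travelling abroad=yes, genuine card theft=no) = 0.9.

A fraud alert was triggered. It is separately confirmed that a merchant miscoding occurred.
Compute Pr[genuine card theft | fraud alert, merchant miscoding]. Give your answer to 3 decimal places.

Pr[genuine card theft | fraud alert, merchant miscoding] ≈ 0.155

Numerator (weight on configurations with genuine card theft): 0.080668 + 0.041580 = 0.122248
Denominator P(fraud alert | merchant miscoding): 0.71×0.67×0.86 + 0.86×0.67×0.14 + 0.9×0.33×0.86 + 0.9×0.33×0.14 = 0.786770
Posterior = 0.122248 / 0.786770 ≈ 0.155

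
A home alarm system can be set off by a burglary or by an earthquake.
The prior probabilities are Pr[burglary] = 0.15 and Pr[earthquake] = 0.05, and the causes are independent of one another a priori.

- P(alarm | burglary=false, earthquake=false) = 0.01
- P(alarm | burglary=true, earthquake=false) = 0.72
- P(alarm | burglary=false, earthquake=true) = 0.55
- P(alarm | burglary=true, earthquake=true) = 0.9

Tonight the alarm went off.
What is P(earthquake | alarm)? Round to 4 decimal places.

P(alarm) = 0.01·0.85·0.95 + 0.55·0.85·0.05 + 0.72·0.15·0.95 + 0.9·0.15·0.05 = 0.008075 + 0.023375 + 0.102600 + 0.006750 = 0.140800
Restricting to configurations with earthquake present: 0.023375 + 0.006750 = 0.030125.
So P(earthquake | alarm) = 0.030125/0.140800 ≈ 0.2140.

P(earthquake | alarm) ≈ 0.2140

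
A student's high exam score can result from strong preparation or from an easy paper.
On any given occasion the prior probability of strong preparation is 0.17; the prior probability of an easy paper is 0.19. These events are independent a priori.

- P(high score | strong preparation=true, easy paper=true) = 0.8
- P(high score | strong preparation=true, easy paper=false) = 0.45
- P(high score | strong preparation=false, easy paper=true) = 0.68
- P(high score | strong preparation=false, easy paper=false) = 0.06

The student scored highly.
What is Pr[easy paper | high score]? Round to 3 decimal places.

Pr[easy paper | high score] ≈ 0.565

P(high score) = 0.06×0.83×0.81 + 0.68×0.83×0.19 + 0.45×0.17×0.81 + 0.8×0.17×0.19 = 0.040338 + 0.107236 + 0.061965 + 0.025840 = 0.235379
The easy paper-present share is 0.107236 + 0.025840 = 0.133076.
P(easy paper | high score) = 0.133076 / 0.235379 ≈ 0.565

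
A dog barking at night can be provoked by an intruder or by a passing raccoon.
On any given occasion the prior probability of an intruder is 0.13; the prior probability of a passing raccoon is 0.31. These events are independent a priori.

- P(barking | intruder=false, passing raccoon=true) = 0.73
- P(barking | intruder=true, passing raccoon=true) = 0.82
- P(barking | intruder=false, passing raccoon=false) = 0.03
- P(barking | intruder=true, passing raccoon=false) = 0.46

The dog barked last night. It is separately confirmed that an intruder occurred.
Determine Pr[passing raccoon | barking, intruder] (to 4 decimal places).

Pr[passing raccoon | barking, intruder] ≈ 0.4447

Numerator (weight on configurations with passing raccoon): 0.82×0.31 = 0.254200
The normalizing constant is 0.46×0.69 + 0.82×0.31 = 0.571600
P(passing raccoon | barking, intruder) = 0.254200/0.571600 ≈ 0.4447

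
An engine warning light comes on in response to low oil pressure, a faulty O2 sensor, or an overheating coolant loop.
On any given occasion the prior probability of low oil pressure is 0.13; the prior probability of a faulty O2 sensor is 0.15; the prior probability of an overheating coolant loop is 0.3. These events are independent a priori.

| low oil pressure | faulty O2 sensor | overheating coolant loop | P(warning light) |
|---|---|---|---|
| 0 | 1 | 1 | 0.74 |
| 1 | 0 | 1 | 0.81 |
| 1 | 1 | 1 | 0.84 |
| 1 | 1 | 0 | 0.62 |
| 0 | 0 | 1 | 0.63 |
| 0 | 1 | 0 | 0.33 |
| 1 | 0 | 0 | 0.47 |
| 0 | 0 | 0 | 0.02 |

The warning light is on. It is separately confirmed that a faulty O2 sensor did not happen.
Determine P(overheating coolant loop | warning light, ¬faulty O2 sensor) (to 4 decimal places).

P(overheating coolant loop | warning light, ¬faulty O2 sensor) ≈ 0.7810

P(warning light | ¬faulty O2 sensor) = 0.02*0.87*0.7 + 0.63*0.87*0.3 + 0.47*0.13*0.7 + 0.81*0.13*0.3 = 0.012180 + 0.164430 + 0.042770 + 0.031590 = 0.250970
Restricting to configurations with overheating coolant loop present: 0.164430 + 0.031590 = 0.196020.
P(overheating coolant loop | warning light, ¬faulty O2 sensor) = 0.196020 / 0.250970 ≈ 0.7810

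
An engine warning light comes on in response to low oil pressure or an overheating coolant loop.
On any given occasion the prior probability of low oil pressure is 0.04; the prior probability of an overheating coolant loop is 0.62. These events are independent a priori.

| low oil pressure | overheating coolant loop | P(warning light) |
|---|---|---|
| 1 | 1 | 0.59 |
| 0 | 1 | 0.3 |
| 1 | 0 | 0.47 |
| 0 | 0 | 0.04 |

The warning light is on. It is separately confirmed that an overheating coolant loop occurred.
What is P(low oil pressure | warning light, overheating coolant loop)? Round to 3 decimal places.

P(warning light | overheating coolant loop) = 0.3*0.96 + 0.59*0.04 = 0.288000 + 0.023600 = 0.311600
Restricting to configurations with low oil pressure present: 0.59*0.04 = 0.023600.
Hence the posterior is 0.023600/0.311600 ≈ 0.076.

P(low oil pressure | warning light, overheating coolant loop) ≈ 0.076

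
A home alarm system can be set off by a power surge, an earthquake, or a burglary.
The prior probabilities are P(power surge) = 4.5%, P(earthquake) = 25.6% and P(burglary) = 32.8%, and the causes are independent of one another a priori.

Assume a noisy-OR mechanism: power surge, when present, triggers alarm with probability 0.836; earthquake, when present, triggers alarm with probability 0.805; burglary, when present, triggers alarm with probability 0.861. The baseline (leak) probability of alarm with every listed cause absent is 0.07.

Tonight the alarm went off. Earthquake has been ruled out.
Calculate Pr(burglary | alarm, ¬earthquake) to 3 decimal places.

Under noisy-OR, P(alarm | causes) = 1 − (1−0.07)·∏(1−qᵢ) over the active causes.
Numerator (weight on configurations with burglary): 0.272747 + 0.014447 = 0.287194
Normalizer over all consistent configurations: 0.07×0.955×0.672 + 0.87073×0.955×0.328 + 0.84748×0.045×0.672 + 0.9788×0.045×0.328 = 0.357745
P(burglary | alarm, ¬earthquake) = 0.287194/0.357745 ≈ 0.803

Pr(burglary | alarm, ¬earthquake) ≈ 0.803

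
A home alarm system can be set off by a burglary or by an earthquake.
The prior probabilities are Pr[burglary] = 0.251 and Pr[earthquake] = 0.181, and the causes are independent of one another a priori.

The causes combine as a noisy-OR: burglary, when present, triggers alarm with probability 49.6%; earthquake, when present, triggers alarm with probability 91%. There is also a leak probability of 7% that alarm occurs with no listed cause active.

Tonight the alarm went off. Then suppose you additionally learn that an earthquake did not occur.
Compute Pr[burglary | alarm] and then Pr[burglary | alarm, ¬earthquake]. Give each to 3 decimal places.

Under noisy-OR, P(alarm | causes) = 1 − (1−0.07)·∏(1−qᵢ) over the active causes.
For the numerator, keep only burglary=true terms: 0.109215 + 0.043514 = 0.152729
Denominator P(alarm): 0.07·0.749·0.819 + 0.9163·0.749·0.181 + 0.53128·0.251·0.819 + 0.957815·0.251·0.181 = 0.319891
P(burglary | alarm) = 0.152729/0.319891 ≈ 0.477

Now condition on the additional information:
P(alarm | ¬earthquake) = 0.07·0.749 + 0.53128·0.251 = 0.052430 + 0.133351 = 0.185781
Restricting to configurations with burglary present: 0.53128·0.251 = 0.133351.
So P(burglary | alarm, ¬earthquake) = 0.133351/0.185781 ≈ 0.718.

Pr[burglary | alarm] ≈ 0.477; Pr[burglary | alarm, ¬earthquake] ≈ 0.718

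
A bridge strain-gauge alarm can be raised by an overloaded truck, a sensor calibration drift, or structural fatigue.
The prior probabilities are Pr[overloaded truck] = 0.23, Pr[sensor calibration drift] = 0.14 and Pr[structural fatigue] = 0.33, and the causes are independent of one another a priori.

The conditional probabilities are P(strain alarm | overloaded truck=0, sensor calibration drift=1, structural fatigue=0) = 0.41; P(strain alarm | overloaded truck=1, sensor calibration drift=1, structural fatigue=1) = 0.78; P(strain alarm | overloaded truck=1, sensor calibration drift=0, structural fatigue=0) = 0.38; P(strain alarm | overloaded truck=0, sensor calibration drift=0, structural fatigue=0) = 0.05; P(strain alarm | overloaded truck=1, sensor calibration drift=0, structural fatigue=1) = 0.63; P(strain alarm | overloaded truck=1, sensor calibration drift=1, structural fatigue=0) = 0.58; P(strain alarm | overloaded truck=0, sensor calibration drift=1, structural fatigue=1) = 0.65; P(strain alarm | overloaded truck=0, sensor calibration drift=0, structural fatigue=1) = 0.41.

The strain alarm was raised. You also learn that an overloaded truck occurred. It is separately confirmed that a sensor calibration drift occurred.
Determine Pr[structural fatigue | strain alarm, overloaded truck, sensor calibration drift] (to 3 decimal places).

Pr[structural fatigue | strain alarm, overloaded truck, sensor calibration drift] ≈ 0.398

P(strain alarm | overloaded truck, sensor calibration drift) = 0.58×0.67 + 0.78×0.33 = 0.388600 + 0.257400 = 0.646000
Restricting to configurations with structural fatigue present: 0.78×0.33 = 0.257400.
Hence the posterior is 0.257400/0.646000 ≈ 0.398.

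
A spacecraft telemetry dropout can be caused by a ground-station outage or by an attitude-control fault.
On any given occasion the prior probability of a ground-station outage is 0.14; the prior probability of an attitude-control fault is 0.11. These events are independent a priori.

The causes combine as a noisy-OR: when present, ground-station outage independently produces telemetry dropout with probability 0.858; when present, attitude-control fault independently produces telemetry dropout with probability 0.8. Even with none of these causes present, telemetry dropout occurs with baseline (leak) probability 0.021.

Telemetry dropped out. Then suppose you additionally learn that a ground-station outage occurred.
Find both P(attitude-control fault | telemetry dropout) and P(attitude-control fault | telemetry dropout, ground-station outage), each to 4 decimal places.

Under noisy-OR, P(telemetry dropout | causes) = 1 − (1−0.021)·∏(1−qᵢ) over the active causes.
Enumerate the 4 (ground-station outage, attitude-control fault) configurations and weight by the priors:
  P(telemetry dropout) = 0.021·0.86·0.89 + 0.8042·0.86·0.11 + 0.860982·0.14·0.89 + 0.972196·0.14·0.11
        = 0.016073 + 0.076077 + 0.107278 + 0.014972 = 0.214400
Configurations with attitude-control fault contribute 0.091049, so
  P(attitude-control fault | telemetry dropout) = 0.091049 / 0.214400 ≈ 0.4247

With the extra evidence:
Weight on attitude-control fault=true, given the evidence: 0.972196*0.11 = 0.106942
Normalizer over all consistent configurations: 0.860982*0.89 + 0.972196*0.11 = 0.873216
Posterior = 0.106942 / 0.873216 ≈ 0.1225
This is intercausal reasoning (explaining away): once ground-station outage accounts for the telemetry dropout, attitude-control fault becomes less likely.

P(attitude-control fault | telemetry dropout) ≈ 0.4247; P(attitude-control fault | telemetry dropout, ground-station outage) ≈ 0.1225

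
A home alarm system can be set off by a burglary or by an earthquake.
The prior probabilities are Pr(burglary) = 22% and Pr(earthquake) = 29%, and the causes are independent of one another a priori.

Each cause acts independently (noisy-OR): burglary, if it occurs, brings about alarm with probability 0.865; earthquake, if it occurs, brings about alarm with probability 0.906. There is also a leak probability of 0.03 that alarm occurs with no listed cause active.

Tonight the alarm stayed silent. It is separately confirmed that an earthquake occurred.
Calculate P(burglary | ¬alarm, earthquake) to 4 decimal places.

P(burglary | ¬alarm, earthquake) ≈ 0.0367

Under noisy-OR, P(alarm | causes) = 1 − (1−0.03)·∏(1−qᵢ) over the active causes.
Weight on burglary=true, given the evidence: 0.012309*0.22 = 0.002708
Denominator P(¬alarm | earthquake): 0.09118*0.78 + 0.012309*0.22 = 0.073828
P(burglary | ¬alarm, earthquake) = 0.002708/0.073828 ≈ 0.0367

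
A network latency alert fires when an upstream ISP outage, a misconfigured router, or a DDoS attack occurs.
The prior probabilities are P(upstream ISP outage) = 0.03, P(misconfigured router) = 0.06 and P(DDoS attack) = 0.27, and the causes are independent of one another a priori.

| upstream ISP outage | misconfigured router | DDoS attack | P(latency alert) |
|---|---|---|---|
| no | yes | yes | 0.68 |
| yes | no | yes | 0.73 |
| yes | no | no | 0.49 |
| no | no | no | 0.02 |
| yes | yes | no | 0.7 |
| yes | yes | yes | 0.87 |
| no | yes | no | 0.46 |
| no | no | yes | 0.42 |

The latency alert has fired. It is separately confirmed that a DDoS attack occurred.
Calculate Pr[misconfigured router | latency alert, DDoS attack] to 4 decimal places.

P(latency alert | DDoS attack) = 0.42·0.97·0.94 + 0.68·0.97·0.06 + 0.73·0.03·0.94 + 0.87·0.03·0.06 = 0.382956 + 0.039576 + 0.020586 + 0.001566 = 0.444684
The misconfigured router-present share is 0.039576 + 0.001566 = 0.041142.
Hence the posterior is 0.041142/0.444684 ≈ 0.0925.

Pr[misconfigured router | latency alert, DDoS attack] ≈ 0.0925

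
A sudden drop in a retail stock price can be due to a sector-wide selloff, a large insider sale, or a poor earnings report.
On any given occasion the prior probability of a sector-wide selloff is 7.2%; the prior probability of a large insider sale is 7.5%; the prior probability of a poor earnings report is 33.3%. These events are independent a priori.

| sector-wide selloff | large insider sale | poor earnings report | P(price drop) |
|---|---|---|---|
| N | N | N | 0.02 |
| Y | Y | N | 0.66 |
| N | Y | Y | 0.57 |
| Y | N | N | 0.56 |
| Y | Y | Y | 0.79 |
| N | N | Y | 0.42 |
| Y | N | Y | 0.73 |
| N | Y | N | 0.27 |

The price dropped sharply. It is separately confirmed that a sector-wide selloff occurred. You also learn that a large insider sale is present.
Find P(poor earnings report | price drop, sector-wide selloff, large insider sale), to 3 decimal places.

P(price drop | sector-wide selloff, large insider sale) = 0.66*0.667 + 0.79*0.333 = 0.440220 + 0.263070 = 0.703290
Of this, 0.263070 comes from 0.79*0.333 (the poor earnings report=true cases).
Hence the posterior is 0.263070/0.703290 ≈ 0.374.

P(poor earnings report | price drop, sector-wide selloff, large insider sale) ≈ 0.374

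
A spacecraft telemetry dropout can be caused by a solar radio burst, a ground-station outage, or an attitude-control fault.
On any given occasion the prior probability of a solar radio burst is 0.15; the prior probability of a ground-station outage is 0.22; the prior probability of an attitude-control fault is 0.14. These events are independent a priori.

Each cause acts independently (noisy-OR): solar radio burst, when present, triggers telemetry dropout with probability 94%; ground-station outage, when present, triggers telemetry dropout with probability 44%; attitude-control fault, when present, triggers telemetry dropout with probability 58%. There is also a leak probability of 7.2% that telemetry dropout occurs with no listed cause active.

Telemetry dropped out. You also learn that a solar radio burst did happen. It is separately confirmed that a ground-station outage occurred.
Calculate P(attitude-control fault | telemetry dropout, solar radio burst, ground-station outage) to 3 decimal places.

Under noisy-OR, P(telemetry dropout | causes) = 1 − (1−0.072)·∏(1−qᵢ) over the active causes.
By total probability over both values of attitude-control fault:
  P(telemetry dropout | solar radio burst, ground-station outage) = 0.968819*0.86 + 0.986904*0.14
        = 0.833184 + 0.138167 = 0.971351
Configurations with attitude-control fault contribute 0.138167, so
  P(attitude-control fault | telemetry dropout, solar radio burst, ground-station outage) = 0.138167 / 0.971351 ≈ 0.142

P(attitude-control fault | telemetry dropout, solar radio burst, ground-station outage) ≈ 0.142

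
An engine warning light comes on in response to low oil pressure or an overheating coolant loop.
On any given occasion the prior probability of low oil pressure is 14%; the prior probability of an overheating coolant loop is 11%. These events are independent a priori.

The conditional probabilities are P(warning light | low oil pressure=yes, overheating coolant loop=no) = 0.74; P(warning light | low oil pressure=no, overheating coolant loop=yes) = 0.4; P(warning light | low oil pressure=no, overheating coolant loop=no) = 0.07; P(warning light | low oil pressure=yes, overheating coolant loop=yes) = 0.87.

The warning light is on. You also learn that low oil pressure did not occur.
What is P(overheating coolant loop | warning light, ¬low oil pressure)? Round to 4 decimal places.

Numerator (weight on configurations with overheating coolant loop): 0.4×0.11 = 0.044000
The normalizing constant is 0.07×0.89 + 0.4×0.11 = 0.106300
Posterior = 0.044000 / 0.106300 ≈ 0.4139

P(overheating coolant loop | warning light, ¬low oil pressure) ≈ 0.4139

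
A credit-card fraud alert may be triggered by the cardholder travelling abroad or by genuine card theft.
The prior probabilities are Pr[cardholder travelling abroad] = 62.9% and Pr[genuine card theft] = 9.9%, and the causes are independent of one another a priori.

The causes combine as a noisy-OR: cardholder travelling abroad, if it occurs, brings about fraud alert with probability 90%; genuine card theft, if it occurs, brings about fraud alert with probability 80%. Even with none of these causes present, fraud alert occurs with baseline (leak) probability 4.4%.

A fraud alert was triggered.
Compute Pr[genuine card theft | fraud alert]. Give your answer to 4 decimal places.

Under noisy-OR, P(fraud alert | causes) = 1 − (1−0.044)·∏(1−qᵢ) over the active causes.
By total probability over the 4 (cardholder travelling abroad, genuine card theft) configurations:
  P(fraud alert) = 0.044×0.371×0.901 + 0.8088×0.371×0.099 + 0.9044×0.629×0.901 + 0.98088×0.629×0.099
        = 0.014708 + 0.029706 + 0.512550 + 0.061080 = 0.618044
Configurations with genuine card theft contribute 0.090786, so
  P(genuine card theft | fraud alert) = 0.090786 / 0.618044 ≈ 0.1469

Pr[genuine card theft | fraud alert] ≈ 0.1469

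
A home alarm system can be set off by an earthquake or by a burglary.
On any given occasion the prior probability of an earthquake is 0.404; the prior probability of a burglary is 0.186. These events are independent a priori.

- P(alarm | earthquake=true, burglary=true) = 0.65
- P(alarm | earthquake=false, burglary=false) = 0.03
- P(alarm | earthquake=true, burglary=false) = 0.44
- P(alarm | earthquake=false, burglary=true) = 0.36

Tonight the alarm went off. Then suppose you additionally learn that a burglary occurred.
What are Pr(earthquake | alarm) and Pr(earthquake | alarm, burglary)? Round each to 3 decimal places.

For the numerator, keep only earthquake=true terms: 0.144697 + 0.048844 = 0.193541
Normalizer over all consistent configurations: 0.03*0.596*0.814 + 0.36*0.596*0.186 + 0.44*0.404*0.814 + 0.65*0.404*0.186 = 0.248003
Posterior = 0.193541 / 0.248003 ≈ 0.780

Now condition on the additional information:
Enumerate both values of earthquake and weight by the priors:
  P(alarm | burglary) = 0.36*0.596 + 0.65*0.404
        = 0.214560 + 0.262600 = 0.477160
Keeping only the earthquake-present terms gives 0.262600, so
  P(earthquake | alarm, burglary) = 0.262600 / 0.477160 ≈ 0.550
Conditioning on burglary lowers the posterior on earthquake: the classic explaining-away effect in a common-effect structure.

Pr(earthquake | alarm) ≈ 0.780; Pr(earthquake | alarm, burglary) ≈ 0.550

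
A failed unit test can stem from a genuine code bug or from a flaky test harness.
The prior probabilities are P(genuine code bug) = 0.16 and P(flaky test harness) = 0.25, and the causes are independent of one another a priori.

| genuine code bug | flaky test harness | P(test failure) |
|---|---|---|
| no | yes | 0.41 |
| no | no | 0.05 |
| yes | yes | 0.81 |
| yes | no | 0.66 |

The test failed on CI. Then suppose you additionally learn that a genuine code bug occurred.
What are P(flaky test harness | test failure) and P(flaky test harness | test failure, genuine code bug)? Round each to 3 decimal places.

P(flaky test harness | test failure) ≈ 0.517; P(flaky test harness | test failure, genuine code bug) ≈ 0.290

By total probability over the 4 (genuine code bug, flaky test harness) configurations:
  P(test failure) = 0.05×0.84×0.75 + 0.41×0.84×0.25 + 0.66×0.16×0.75 + 0.81×0.16×0.25
        = 0.031500 + 0.086100 + 0.079200 + 0.032400 = 0.229200
The terms with flaky test harness present sum to 0.118500, so
  P(flaky test harness | test failure) = 0.118500 / 0.229200 ≈ 0.517

Now condition on the additional information:
Weight on flaky test harness=true, given the evidence: 0.81×0.25 = 0.202500
Normalizer over all consistent configurations: 0.66×0.75 + 0.81×0.25 = 0.697500
Posterior = 0.202500 / 0.697500 ≈ 0.290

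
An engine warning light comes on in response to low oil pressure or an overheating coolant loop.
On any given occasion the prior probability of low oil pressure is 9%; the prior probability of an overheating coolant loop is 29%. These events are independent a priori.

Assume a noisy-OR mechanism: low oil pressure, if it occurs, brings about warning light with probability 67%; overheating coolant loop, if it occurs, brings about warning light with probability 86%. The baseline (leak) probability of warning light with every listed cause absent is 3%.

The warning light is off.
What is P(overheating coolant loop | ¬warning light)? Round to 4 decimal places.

Under noisy-OR, P(warning light | causes) = 1 − (1−0.03)·∏(1−qᵢ) over the active causes.
Weight on overheating coolant loop=true, given the evidence: 0.035838 + 0.001170 = 0.037008
Denominator P(¬warning light): 0.97·0.91·0.71 + 0.1358·0.91·0.29 + 0.3201·0.09·0.71 + 0.044814·0.09·0.29 = 0.684179
Posterior = 0.037008 / 0.684179 ≈ 0.0541

P(overheating coolant loop | ¬warning light) ≈ 0.0541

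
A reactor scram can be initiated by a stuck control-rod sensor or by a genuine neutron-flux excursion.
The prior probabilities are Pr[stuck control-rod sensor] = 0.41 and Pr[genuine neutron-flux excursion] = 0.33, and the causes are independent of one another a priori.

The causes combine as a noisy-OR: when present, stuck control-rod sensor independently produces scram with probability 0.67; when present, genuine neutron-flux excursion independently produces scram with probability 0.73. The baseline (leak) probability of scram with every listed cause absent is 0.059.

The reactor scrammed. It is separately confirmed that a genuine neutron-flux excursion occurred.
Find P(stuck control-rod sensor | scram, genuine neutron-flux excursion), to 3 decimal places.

P(stuck control-rod sensor | scram, genuine neutron-flux excursion) ≈ 0.460

Under noisy-OR, P(scram | causes) = 1 − (1−0.059)·∏(1−qᵢ) over the active causes.
For the numerator, keep only stuck control-rod sensor=true terms: 0.916157×0.41 = 0.375624
Denominator P(scram | genuine neutron-flux excursion): 0.74593×0.59 + 0.916157×0.41 = 0.815723
P(stuck control-rod sensor | scram, genuine neutron-flux excursion) = 0.375624/0.815723 ≈ 0.460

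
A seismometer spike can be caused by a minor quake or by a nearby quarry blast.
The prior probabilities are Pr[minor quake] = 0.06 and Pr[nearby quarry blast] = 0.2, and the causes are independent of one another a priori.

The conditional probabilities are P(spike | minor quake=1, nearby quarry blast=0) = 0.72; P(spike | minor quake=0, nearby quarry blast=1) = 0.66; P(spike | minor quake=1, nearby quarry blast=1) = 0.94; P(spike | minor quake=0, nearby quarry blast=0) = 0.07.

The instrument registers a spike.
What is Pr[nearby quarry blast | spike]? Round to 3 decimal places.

Pr[nearby quarry blast | spike] ≈ 0.608

P(spike) = 0.07*0.94*0.8 + 0.66*0.94*0.2 + 0.72*0.06*0.8 + 0.94*0.06*0.2 = 0.052640 + 0.124080 + 0.034560 + 0.011280 = 0.222560
The nearby quarry blast-present share is 0.124080 + 0.011280 = 0.135360.
Hence the posterior is 0.135360/0.222560 ≈ 0.608.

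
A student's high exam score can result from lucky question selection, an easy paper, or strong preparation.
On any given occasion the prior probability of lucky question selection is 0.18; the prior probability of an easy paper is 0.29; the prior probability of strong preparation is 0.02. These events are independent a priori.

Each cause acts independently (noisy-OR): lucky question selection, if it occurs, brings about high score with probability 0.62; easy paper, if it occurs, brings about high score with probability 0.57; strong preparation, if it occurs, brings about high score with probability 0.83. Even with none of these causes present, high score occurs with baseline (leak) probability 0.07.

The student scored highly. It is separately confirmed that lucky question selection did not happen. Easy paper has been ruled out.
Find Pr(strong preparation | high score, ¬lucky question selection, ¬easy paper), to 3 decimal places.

Pr(strong preparation | high score, ¬lucky question selection, ¬easy paper) ≈ 0.197

Under noisy-OR, P(high score | causes) = 1 − (1−0.07)·∏(1−qᵢ) over the active causes.
Enumerate both values of strong preparation and weight by the priors:
  P(high score | ¬lucky question selection, ¬easy paper) = 0.07*0.98 + 0.8419*0.02
        = 0.068600 + 0.016838 = 0.085438
Configurations with strong preparation contribute 0.016838, so
  P(strong preparation | high score, ¬lucky question selection, ¬easy paper) = 0.016838 / 0.085438 ≈ 0.197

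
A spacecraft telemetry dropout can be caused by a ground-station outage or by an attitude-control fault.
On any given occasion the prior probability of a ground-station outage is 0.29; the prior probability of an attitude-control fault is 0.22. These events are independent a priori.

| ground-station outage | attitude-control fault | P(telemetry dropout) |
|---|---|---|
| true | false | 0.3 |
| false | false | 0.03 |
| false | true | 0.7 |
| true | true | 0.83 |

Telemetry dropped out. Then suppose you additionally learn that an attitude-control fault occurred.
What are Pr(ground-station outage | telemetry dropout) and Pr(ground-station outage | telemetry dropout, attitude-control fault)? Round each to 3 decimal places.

Pr(ground-station outage | telemetry dropout) ≈ 0.490; Pr(ground-station outage | telemetry dropout, attitude-control fault) ≈ 0.326

P(telemetry dropout) = 0.03×0.71×0.78 + 0.7×0.71×0.22 + 0.3×0.29×0.78 + 0.83×0.29×0.22 = 0.016614 + 0.109340 + 0.067860 + 0.052954 = 0.246768
Of this, 0.120814 comes from 0.067860 + 0.052954 (the ground-station outage=true cases).
Hence the posterior is 0.120814/0.246768 ≈ 0.490.

With the extra evidence:
Sum P(telemetry dropout|·) weighted by the priors over both values of ground-station outage:
  P(telemetry dropout | attitude-control fault) = 0.7×0.71 + 0.83×0.29
        = 0.497000 + 0.240700 = 0.737700
The terms with ground-station outage present sum to 0.240700, so
  P(ground-station outage | telemetry dropout, attitude-control fault) = 0.240700 / 0.737700 ≈ 0.326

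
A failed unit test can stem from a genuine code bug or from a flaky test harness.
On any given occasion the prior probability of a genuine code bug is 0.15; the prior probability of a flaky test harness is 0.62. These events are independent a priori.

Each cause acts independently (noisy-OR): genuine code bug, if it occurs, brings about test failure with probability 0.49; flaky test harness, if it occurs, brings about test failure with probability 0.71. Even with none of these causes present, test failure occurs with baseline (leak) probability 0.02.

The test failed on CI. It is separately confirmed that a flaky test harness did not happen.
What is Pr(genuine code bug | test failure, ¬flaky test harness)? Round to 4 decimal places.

Under noisy-OR, P(test failure | causes) = 1 − (1−0.02)·∏(1−qᵢ) over the active causes.
By total probability over both values of genuine code bug:
  P(test failure | ¬flaky test harness) = 0.02·0.85 + 0.5002·0.15
        = 0.017000 + 0.075030 = 0.092030
Configurations with genuine code bug contribute 0.075030, so
  P(genuine code bug | test failure, ¬flaky test harness) = 0.075030 / 0.092030 ≈ 0.8153

Pr(genuine code bug | test failure, ¬flaky test harness) ≈ 0.8153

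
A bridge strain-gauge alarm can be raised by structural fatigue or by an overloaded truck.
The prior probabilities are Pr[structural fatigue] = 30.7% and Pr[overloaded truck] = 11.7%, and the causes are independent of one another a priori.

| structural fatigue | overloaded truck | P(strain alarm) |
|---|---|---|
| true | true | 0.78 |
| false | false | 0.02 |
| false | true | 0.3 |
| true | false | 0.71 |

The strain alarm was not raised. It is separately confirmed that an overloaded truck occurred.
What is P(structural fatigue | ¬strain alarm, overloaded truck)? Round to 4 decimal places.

By total probability over both values of structural fatigue:
  P(¬strain alarm | overloaded truck) = 0.7*0.693 + 0.22*0.307
        = 0.485100 + 0.067540 = 0.552640
Keeping only the structural fatigue-present terms gives 0.067540, so
  P(structural fatigue | ¬strain alarm, overloaded truck) = 0.067540 / 0.552640 ≈ 0.1222

P(structural fatigue | ¬strain alarm, overloaded truck) ≈ 0.1222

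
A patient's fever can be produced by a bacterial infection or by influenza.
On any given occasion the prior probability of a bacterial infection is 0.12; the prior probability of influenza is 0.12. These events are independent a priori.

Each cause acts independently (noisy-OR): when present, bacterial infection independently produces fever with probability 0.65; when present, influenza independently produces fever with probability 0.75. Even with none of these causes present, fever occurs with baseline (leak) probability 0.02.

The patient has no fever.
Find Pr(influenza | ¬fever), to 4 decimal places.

Under noisy-OR, P(fever | causes) = 1 − (1−0.02)·∏(1−qᵢ) over the active causes.
P(¬fever) = 0.98·0.88·0.88 + 0.245·0.88·0.12 + 0.343·0.12·0.88 + 0.08575·0.12·0.12 = 0.758912 + 0.025872 + 0.036221 + 0.001235 = 0.822240
Restricting to configurations with influenza present: 0.025872 + 0.001235 = 0.027107.
Hence the posterior is 0.027107/0.822240 ≈ 0.0330.

Pr(influenza | ¬fever) ≈ 0.0330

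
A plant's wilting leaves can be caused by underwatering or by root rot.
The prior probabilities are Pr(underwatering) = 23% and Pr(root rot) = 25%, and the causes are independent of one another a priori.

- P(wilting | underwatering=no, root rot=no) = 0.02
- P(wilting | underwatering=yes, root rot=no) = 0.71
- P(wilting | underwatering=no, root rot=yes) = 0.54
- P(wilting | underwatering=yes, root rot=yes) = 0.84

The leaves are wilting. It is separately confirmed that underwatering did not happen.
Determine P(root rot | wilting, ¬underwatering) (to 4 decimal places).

P(wilting | ¬underwatering) = 0.02*0.75 + 0.54*0.25 = 0.015000 + 0.135000 = 0.150000
Restricting to configurations with root rot present: 0.54*0.25 = 0.135000.
Hence the posterior is 0.135000/0.150000 ≈ 0.9000.

P(root rot | wilting, ¬underwatering) ≈ 0.9000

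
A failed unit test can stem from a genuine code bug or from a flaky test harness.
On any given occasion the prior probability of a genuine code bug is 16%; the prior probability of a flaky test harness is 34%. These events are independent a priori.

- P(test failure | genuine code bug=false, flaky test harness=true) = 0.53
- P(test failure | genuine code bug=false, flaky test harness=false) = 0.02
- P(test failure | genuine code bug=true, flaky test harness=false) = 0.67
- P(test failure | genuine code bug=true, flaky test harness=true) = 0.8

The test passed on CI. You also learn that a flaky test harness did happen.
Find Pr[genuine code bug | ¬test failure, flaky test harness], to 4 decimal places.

Pr[genuine code bug | ¬test failure, flaky test harness] ≈ 0.0750

Sum P(¬test failure|·) weighted by the priors over both values of genuine code bug:
  P(¬test failure | flaky test harness) = 0.47·0.84 + 0.2·0.16
        = 0.394800 + 0.032000 = 0.426800
Keeping only the genuine code bug-present terms gives 0.032000, so
  P(genuine code bug | ¬test failure, flaky test harness) = 0.032000 / 0.426800 ≈ 0.0750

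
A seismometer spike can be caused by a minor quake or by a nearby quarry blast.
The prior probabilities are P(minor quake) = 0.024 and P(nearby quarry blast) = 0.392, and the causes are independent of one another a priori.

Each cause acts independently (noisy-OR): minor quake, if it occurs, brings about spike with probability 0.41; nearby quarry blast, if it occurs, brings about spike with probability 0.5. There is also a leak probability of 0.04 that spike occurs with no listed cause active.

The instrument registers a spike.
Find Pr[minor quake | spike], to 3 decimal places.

Pr[minor quake | spike] ≈ 0.055

Under noisy-OR, P(spike | causes) = 1 − (1−0.04)·∏(1−qᵢ) over the active causes.
Weight on minor quake=true, given the evidence: 0.006327 + 0.006744 = 0.013071
Normalizer over all consistent configurations: 0.04*0.976*0.608 + 0.52*0.976*0.392 + 0.4336*0.024*0.608 + 0.7168*0.024*0.392 = 0.235755
P(minor quake | spike) = 0.013071/0.235755 ≈ 0.055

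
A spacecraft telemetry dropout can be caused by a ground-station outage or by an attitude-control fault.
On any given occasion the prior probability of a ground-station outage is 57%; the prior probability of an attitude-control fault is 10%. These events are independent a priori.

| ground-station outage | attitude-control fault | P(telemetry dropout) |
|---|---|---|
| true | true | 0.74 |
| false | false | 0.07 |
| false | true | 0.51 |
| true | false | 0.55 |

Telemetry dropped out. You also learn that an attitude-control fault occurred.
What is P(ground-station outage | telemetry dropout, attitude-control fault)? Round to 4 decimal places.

P(ground-station outage | telemetry dropout, attitude-control fault) ≈ 0.6579

Sum P(telemetry dropout|·) weighted by the priors over both values of ground-station outage:
  P(telemetry dropout | attitude-control fault) = 0.51*0.43 + 0.74*0.57
        = 0.219300 + 0.421800 = 0.641100
Keeping only the ground-station outage-present terms gives 0.421800, so
  P(ground-station outage | telemetry dropout, attitude-control fault) = 0.421800 / 0.641100 ≈ 0.6579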